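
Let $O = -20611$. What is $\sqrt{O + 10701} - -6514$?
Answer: $6514 + i \sqrt{9910} \approx 6514.0 + 99.549 i$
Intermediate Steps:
$\sqrt{O + 10701} - -6514 = \sqrt{-20611 + 10701} - -6514 = \sqrt{-9910} + 6514 = i \sqrt{9910} + 6514 = 6514 + i \sqrt{9910}$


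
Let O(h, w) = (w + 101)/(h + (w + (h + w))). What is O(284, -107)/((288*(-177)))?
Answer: 1/3007584 ≈ 3.3249e-7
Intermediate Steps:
O(h, w) = (101 + w)/(2*h + 2*w) (O(h, w) = (101 + w)/(h + (h + 2*w)) = (101 + w)/(2*h + 2*w))
O(284, -107)/((288*(-177))) = ((101 - 107)/(2*(284 - 107)))/((288*(-177))) = ((½)*(-6)/177)/(-50976) = ((½)*(1/177)*(-6))*(-1/50976) = -1/59*(-1/50976) = 1/3007584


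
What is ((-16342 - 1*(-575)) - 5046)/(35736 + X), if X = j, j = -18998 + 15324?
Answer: -20813/32062 ≈ -0.64915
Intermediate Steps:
j = -3674
X = -3674
((-16342 - 1*(-575)) - 5046)/(35736 + X) = ((-16342 - 1*(-575)) - 5046)/(35736 - 3674) = ((-16342 + 575) - 5046)/32062 = (-15767 - 5046)*(1/32062) = -20813*1/32062 = -20813/32062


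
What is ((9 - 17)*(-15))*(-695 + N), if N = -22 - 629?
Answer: -161520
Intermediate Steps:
N = -651
((9 - 17)*(-15))*(-695 + N) = ((9 - 17)*(-15))*(-695 - 651) = -8*(-15)*(-1346) = 120*(-1346) = -161520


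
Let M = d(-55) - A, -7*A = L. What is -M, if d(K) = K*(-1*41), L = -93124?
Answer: 77339/7 ≈ 11048.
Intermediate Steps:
A = 93124/7 (A = -⅐*(-93124) = 93124/7 ≈ 13303.)
d(K) = -41*K (d(K) = K*(-41) = -41*K)
M = -77339/7 (M = -41*(-55) - 1*93124/7 = 2255 - 93124/7 = -77339/7 ≈ -11048.)
-M = -1*(-77339/7) = 77339/7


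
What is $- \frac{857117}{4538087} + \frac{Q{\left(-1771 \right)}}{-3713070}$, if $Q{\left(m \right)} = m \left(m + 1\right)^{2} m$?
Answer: $- \frac{1486398467549879783}{561674489903} \approx -2.6464 \cdot 10^{6}$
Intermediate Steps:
$Q{\left(m \right)} = m^{2} \left(1 + m\right)^{2}$ ($Q{\left(m \right)} = m \left(1 + m\right)^{2} m = m^{2} \left(1 + m\right)^{2}$)
$- \frac{857117}{4538087} + \frac{Q{\left(-1771 \right)}}{-3713070} = - \frac{857117}{4538087} + \frac{\left(-1771\right)^{2} \left(1 - 1771\right)^{2}}{-3713070} = \left(-857117\right) \frac{1}{4538087} + 3136441 \left(-1770\right)^{2} \left(- \frac{1}{3713070}\right) = - \frac{857117}{4538087} + 3136441 \cdot 3132900 \left(- \frac{1}{3713070}\right) = - \frac{857117}{4538087} + 9826156008900 \left(- \frac{1}{3713070}\right) = - \frac{857117}{4538087} - \frac{327538533630}{123769} = - \frac{1486398467549879783}{561674489903}$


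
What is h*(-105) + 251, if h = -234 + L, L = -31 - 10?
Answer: 29126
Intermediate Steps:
L = -41
h = -275 (h = -234 - 41 = -275)
h*(-105) + 251 = -275*(-105) + 251 = 28875 + 251 = 29126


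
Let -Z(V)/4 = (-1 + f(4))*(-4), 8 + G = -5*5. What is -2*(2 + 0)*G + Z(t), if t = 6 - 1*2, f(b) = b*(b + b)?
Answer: 628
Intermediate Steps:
G = -33 (G = -8 - 5*5 = -8 - 25 = -33)
f(b) = 2*b² (f(b) = b*(2*b) = 2*b²)
t = 4 (t = 6 - 2 = 4)
Z(V) = 496 (Z(V) = -4*(-1 + 2*4²)*(-4) = -4*(-1 + 2*16)*(-4) = -4*(-1 + 32)*(-4) = -124*(-4) = -4*(-124) = 496)
-2*(2 + 0)*G + Z(t) = -2*(2 + 0)*(-33) + 496 = -4*(-33) + 496 = -2*(-66) + 496 = 132 + 496 = 628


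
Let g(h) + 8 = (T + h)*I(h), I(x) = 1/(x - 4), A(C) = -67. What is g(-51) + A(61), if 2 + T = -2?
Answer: -74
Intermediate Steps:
T = -4 (T = -2 - 2 = -4)
I(x) = 1/(-4 + x)
g(h) = -7 (g(h) = -8 + (-4 + h)/(-4 + h) = -8 + 1 = -7)
g(-51) + A(61) = -7 - 67 = -74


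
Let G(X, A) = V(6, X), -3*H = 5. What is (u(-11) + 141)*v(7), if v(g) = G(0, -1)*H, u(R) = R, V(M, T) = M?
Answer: -1300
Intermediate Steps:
H = -5/3 (H = -1/3*5 = -5/3 ≈ -1.6667)
G(X, A) = 6
v(g) = -10 (v(g) = 6*(-5/3) = -10)
(u(-11) + 141)*v(7) = (-11 + 141)*(-10) = 130*(-10) = -1300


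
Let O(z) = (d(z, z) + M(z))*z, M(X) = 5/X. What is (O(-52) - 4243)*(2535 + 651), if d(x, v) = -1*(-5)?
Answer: -14330628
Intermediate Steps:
d(x, v) = 5
O(z) = z*(5 + 5/z) (O(z) = (5 + 5/z)*z = z*(5 + 5/z))
(O(-52) - 4243)*(2535 + 651) = ((5 + 5*(-52)) - 4243)*(2535 + 651) = ((5 - 260) - 4243)*3186 = (-255 - 4243)*3186 = -4498*3186 = -14330628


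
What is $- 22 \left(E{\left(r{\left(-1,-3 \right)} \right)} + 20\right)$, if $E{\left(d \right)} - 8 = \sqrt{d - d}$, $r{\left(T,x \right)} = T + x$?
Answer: $-616$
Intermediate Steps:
$E{\left(d \right)} = 8$ ($E{\left(d \right)} = 8 + \sqrt{d - d} = 8 + \sqrt{0} = 8 + 0 = 8$)
$- 22 \left(E{\left(r{\left(-1,-3 \right)} \right)} + 20\right) = - 22 \left(8 + 20\right) = \left(-22\right) 28 = -616$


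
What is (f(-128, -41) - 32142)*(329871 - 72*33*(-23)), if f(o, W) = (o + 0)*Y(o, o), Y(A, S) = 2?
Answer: -12457646562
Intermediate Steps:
f(o, W) = 2*o (f(o, W) = (o + 0)*2 = o*2 = 2*o)
(f(-128, -41) - 32142)*(329871 - 72*33*(-23)) = (2*(-128) - 32142)*(329871 - 72*33*(-23)) = (-256 - 32142)*(329871 - 2376*(-23)) = -32398*(329871 + 54648) = -32398*384519 = -12457646562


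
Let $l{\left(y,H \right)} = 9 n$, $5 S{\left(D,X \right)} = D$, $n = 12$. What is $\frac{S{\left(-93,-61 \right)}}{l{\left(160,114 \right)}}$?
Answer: $- \frac{31}{180} \approx -0.17222$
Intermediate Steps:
$S{\left(D,X \right)} = \frac{D}{5}$
$l{\left(y,H \right)} = 108$ ($l{\left(y,H \right)} = 9 \cdot 12 = 108$)
$\frac{S{\left(-93,-61 \right)}}{l{\left(160,114 \right)}} = \frac{\frac{1}{5} \left(-93\right)}{108} = \left(- \frac{93}{5}\right) \frac{1}{108} = - \frac{31}{180}$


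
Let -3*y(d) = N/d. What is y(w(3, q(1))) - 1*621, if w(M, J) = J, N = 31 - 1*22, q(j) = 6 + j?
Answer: -4350/7 ≈ -621.43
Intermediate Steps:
N = 9 (N = 31 - 22 = 9)
y(d) = -3/d
y(w(3, q(1))) - 1*621 = -3/(6 + 1) - 1*621 = -3/7 - 621 = -4350/7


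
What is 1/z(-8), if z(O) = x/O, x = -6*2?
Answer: ⅔ ≈ 0.66667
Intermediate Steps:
x = -12
z(O) = -12/O
1/z(-8) = 1/(-12/(-8)) = 1/(-12*(-⅛)) = 1/(3/2) = ⅔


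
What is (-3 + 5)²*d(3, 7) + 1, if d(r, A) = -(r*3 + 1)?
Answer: -39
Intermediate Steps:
d(r, A) = -1 - 3*r (d(r, A) = -(3*r + 1) = -(1 + 3*r) = -1 - 3*r)
(-3 + 5)²*d(3, 7) + 1 = (-3 + 5)²*(-1 - 3*3) + 1 = 2²*(-1 - 9) + 1 = 4*(-10) + 1 = -40 + 1 = -39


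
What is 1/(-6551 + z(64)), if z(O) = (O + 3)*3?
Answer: -1/6350 ≈ -0.00015748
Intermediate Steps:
z(O) = 9 + 3*O (z(O) = (3 + O)*3 = 9 + 3*O)
1/(-6551 + z(64)) = 1/(-6551 + (9 + 3*64)) = 1/(-6551 + (9 + 192)) = 1/(-6551 + 201) = 1/(-6350) = -1/6350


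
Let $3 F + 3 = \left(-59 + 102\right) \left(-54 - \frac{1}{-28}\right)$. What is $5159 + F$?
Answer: $\frac{368299}{84} \approx 4384.5$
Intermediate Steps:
$F = - \frac{65057}{84}$ ($F = -1 + \frac{\left(-59 + 102\right) \left(-54 - \frac{1}{-28}\right)}{3} = -1 + \frac{43 \left(-54 - - \frac{1}{28}\right)}{3} = -1 + \frac{43 \left(-54 + \frac{1}{28}\right)}{3} = -1 + \frac{43 \left(- \frac{1511}{28}\right)}{3} = -1 + \frac{1}{3} \left(- \frac{64973}{28}\right) = -1 - \frac{64973}{84} = - \frac{65057}{84} \approx -774.49$)
$5159 + F = 5159 - \frac{65057}{84} = \frac{368299}{84}$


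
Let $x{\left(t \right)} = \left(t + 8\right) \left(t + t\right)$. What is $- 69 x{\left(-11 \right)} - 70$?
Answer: $-4624$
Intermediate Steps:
$x{\left(t \right)} = 2 t \left(8 + t\right)$ ($x{\left(t \right)} = \left(8 + t\right) 2 t = 2 t \left(8 + t\right)$)
$- 69 x{\left(-11 \right)} - 70 = - 69 \cdot 2 \left(-11\right) \left(8 - 11\right) - 70 = - 69 \cdot 2 \left(-11\right) \left(-3\right) - 70 = \left(-69\right) 66 - 70 = -4554 - 70 = -4624$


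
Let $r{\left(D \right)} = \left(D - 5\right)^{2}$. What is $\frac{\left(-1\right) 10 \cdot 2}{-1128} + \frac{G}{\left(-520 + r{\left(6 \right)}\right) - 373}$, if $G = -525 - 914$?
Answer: $\frac{205129}{125772} \approx 1.631$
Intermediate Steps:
$G = -1439$ ($G = -525 - 914 = -1439$)
$r{\left(D \right)} = \left(-5 + D\right)^{2}$
$\frac{\left(-1\right) 10 \cdot 2}{-1128} + \frac{G}{\left(-520 + r{\left(6 \right)}\right) - 373} = \frac{\left(-1\right) 10 \cdot 2}{-1128} - \frac{1439}{\left(-520 + \left(-5 + 6\right)^{2}\right) - 373} = \left(-10\right) 2 \left(- \frac{1}{1128}\right) - \frac{1439}{\left(-520 + 1^{2}\right) - 373} = \left(-20\right) \left(- \frac{1}{1128}\right) - \frac{1439}{\left(-520 + 1\right) - 373} = \frac{5}{282} - \frac{1439}{-519 - 373} = \frac{5}{282} - \frac{1439}{-892} = \frac{5}{282} - - \frac{1439}{892} = \frac{5}{282} + \frac{1439}{892} = \frac{205129}{125772}$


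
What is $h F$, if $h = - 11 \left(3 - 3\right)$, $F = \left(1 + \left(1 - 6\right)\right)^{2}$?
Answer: $0$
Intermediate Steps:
$F = 16$ ($F = \left(1 + \left(1 - 6\right)\right)^{2} = \left(1 - 5\right)^{2} = \left(-4\right)^{2} = 16$)
$h = 0$ ($h = \left(-11\right) 0 = 0$)
$h F = 0 \cdot 16 = 0$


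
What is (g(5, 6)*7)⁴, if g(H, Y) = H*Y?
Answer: 1944810000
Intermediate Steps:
(g(5, 6)*7)⁴ = ((5*6)*7)⁴ = (30*7)⁴ = 210⁴ = 1944810000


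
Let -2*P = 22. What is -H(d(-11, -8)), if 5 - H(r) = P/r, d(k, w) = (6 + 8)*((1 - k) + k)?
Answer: -81/14 ≈ -5.7857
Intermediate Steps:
d(k, w) = 14 (d(k, w) = 14*1 = 14)
P = -11 (P = -½*22 = -11)
H(r) = 5 + 11/r (H(r) = 5 - (-11)/r = 5 + 11/r)
-H(d(-11, -8)) = -(5 + 11/14) = -1*81/14 = -81/14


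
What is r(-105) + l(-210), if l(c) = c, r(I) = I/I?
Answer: -209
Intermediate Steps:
r(I) = 1
r(-105) + l(-210) = 1 - 210 = -209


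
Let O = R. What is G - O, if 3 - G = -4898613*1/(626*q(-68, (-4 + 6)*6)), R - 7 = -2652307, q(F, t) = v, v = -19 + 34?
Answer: 8303341261/3130 ≈ 2.6528e+6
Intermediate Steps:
v = 15
q(F, t) = 15
R = -2652300 (R = 7 - 2652307 = -2652300)
G = 1642261/3130 (G = 3 - (-4898613)/(15*626) = 3 - (-4898613)/9390 = 3 - 1*(-1632871/3130) = 3 + 1632871/3130 = 1642261/3130 ≈ 524.68)
O = -2652300
G - O = 1642261/3130 - 1*(-2652300) = 1642261/3130 + 2652300 = 8303341261/3130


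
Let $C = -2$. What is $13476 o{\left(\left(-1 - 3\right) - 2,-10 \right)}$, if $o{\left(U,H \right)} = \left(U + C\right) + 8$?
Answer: $0$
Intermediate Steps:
$o{\left(U,H \right)} = 6 + U$ ($o{\left(U,H \right)} = \left(U - 2\right) + 8 = \left(-2 + U\right) + 8 = 6 + U$)
$13476 o{\left(\left(-1 - 3\right) - 2,-10 \right)} = 13476 \left(6 - 6\right) = 13476 \cdot 0 = 0$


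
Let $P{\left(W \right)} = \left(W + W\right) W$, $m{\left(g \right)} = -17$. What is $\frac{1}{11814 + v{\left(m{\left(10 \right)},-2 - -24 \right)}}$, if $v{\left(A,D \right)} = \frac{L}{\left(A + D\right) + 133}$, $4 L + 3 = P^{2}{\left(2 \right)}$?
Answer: $\frac{552}{6521389} \approx 8.4645 \cdot 10^{-5}$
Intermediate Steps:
$P{\left(W \right)} = 2 W^{2}$ ($P{\left(W \right)} = 2 W W = 2 W^{2}$)
$L = \frac{61}{4}$ ($L = - \frac{3}{4} + \frac{\left(2 \cdot 2^{2}\right)^{2}}{4} = - \frac{3}{4} + \frac{\left(2 \cdot 4\right)^{2}}{4} = - \frac{3}{4} + \frac{8^{2}}{4} = - \frac{3}{4} + \frac{1}{4} \cdot 64 = - \frac{3}{4} + 16 = \frac{61}{4} \approx 15.25$)
$v{\left(A,D \right)} = \frac{61}{4 \left(133 + A + D\right)}$ ($v{\left(A,D \right)} = \frac{61}{4 \left(\left(A + D\right) + 133\right)} = \frac{61}{4 \left(133 + A + D\right)}$)
$\frac{1}{11814 + v{\left(m{\left(10 \right)},-2 - -24 \right)}} = \frac{1}{11814 + \frac{61}{4 \left(133 - 17 - -22\right)}} = \frac{1}{11814 + \frac{61}{4 \left(133 - 17 + \left(-2 + 24\right)\right)}} = \frac{1}{11814 + \frac{61}{4 \left(133 - 17 + 22\right)}} = \frac{1}{11814 + \frac{61}{4 \cdot 138}} = \frac{1}{11814 + \frac{61}{4} \cdot \frac{1}{138}} = \frac{1}{11814 + \frac{61}{552}} = \frac{1}{\frac{6521389}{552}} = \frac{552}{6521389}$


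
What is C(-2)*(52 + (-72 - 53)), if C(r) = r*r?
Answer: -292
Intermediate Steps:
C(r) = r²
C(-2)*(52 + (-72 - 53)) = (-2)²*(52 + (-72 - 53)) = 4*(52 - 125) = 4*(-73) = -292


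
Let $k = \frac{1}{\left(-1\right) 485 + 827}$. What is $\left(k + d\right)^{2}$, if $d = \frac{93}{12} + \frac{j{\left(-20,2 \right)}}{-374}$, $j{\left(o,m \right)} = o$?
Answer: $\frac{997004247001}{16360456464} \approx 60.94$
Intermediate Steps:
$d = \frac{5837}{748}$ ($d = \frac{93}{12} - \frac{20}{-374} = 93 \cdot \frac{1}{12} - - \frac{10}{187} = \frac{31}{4} + \frac{10}{187} = \frac{5837}{748} \approx 7.8035$)
$k = \frac{1}{342}$ ($k = \frac{1}{-485 + 827} = \frac{1}{342} \approx 0.002924$)
$\left(k + d\right)^{2} = \left(\frac{1}{342} + \frac{5837}{748}\right)^{2} = \left(\frac{998501}{127908}\right)^{2} = \frac{997004247001}{16360456464}$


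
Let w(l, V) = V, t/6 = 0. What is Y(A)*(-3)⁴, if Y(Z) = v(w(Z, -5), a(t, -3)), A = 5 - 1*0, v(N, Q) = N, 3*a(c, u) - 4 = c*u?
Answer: -405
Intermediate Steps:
t = 0 (t = 6*0 = 0)
a(c, u) = 4/3 + c*u/3 (a(c, u) = 4/3 + (c*u)/3 = 4/3 + c*u/3)
A = 5 (A = 5 + 0 = 5)
Y(Z) = -5
Y(A)*(-3)⁴ = -5*(-3)⁴ = -5*81 = -405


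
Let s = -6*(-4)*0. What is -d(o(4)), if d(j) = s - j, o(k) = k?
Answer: 4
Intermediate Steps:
s = 0 (s = 24*0 = 0)
d(j) = -j (d(j) = 0 - j = -j)
-d(o(4)) = -(-1)*4 = -1*(-4) = 4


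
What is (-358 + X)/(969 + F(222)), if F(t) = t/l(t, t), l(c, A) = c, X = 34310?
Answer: 16976/485 ≈ 35.002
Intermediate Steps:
F(t) = 1 (F(t) = t/t = 1)
(-358 + X)/(969 + F(222)) = (-358 + 34310)/(969 + 1) = 33952/970 = 33952*(1/970) = 16976/485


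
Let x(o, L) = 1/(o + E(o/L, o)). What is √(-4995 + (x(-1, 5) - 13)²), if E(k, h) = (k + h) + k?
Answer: I*√693359/12 ≈ 69.39*I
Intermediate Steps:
E(k, h) = h + 2*k (E(k, h) = (h + k) + k = h + 2*k)
x(o, L) = 1/(2*o + 2*o/L) (x(o, L) = 1/(o + (o + 2*(o/L))) = 1/(o + (o + 2*o/L)) = 1/(2*o + 2*o/L))
√(-4995 + (x(-1, 5) - 13)²) = √(-4995 + ((½)*5/(-1*(1 + 5)) - 13)²) = √(-4995 + ((½)*5*(-1)/6 - 13)²) = √(-4995 + ((½)*5*(-1)*(⅙) - 13)²) = √(-4995 + (-5/12 - 13)²) = √(-4995 + (-161/12)²) = √(-4995 + 25921/144) = √(-693359/144) = I*√693359/12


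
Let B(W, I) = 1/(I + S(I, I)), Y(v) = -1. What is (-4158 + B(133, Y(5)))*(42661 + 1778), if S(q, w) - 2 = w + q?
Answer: -184821801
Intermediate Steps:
S(q, w) = 2 + q + w (S(q, w) = 2 + (w + q) = 2 + (q + w) = 2 + q + w)
B(W, I) = 1/(2 + 3*I) (B(W, I) = 1/(I + (2 + I + I)) = 1/(I + (2 + 2*I)) = 1/(2 + 3*I))
(-4158 + B(133, Y(5)))*(42661 + 1778) = (-4158 + 1/(2 + 3*(-1)))*(42661 + 1778) = (-4158 + 1/(2 - 3))*44439 = (-4158 + 1/(-1))*44439 = (-4158 - 1)*44439 = -4159*44439 = -184821801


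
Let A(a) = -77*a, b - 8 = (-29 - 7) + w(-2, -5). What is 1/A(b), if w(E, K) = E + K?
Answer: 1/2695 ≈ 0.00037106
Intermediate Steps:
b = -35 (b = 8 + ((-29 - 7) + (-2 - 5)) = 8 + (-36 - 7) = 8 - 43 = -35)
1/A(b) = 1/(-77*(-35)) = 1/2695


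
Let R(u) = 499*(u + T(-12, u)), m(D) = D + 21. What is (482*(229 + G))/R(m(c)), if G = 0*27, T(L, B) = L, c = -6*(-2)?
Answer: 110378/10479 ≈ 10.533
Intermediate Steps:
c = 12
m(D) = 21 + D
G = 0
R(u) = -5988 + 499*u (R(u) = 499*(u - 12) = 499*(-12 + u) = -5988 + 499*u)
(482*(229 + G))/R(m(c)) = (482*(229 + 0))/(-5988 + 499*(21 + 12)) = (482*229)/(-5988 + 499*33) = 110378/(-5988 + 16467) = 110378/10479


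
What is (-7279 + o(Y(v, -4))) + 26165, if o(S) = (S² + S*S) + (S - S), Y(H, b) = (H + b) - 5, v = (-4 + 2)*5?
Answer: 19608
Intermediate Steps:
v = -10 (v = -2*5 = -10)
Y(H, b) = -5 + H + b
o(S) = 2*S² (o(S) = (S² + S²) + 0 = 2*S² + 0 = 2*S²)
(-7279 + o(Y(v, -4))) + 26165 = (-7279 + 2*(-5 - 10 - 4)²) + 26165 = (-7279 + 2*(-19)²) + 26165 = (-7279 + 2*361) + 26165 = (-7279 + 722) + 26165 = -6557 + 26165 = 19608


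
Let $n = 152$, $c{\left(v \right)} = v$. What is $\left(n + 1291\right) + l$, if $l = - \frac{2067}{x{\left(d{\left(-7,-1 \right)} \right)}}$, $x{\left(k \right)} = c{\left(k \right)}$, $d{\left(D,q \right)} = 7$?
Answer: $\frac{8034}{7} \approx 1147.7$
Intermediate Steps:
$x{\left(k \right)} = k$
$l = - \frac{2067}{7} \approx -295.29$
$\left(n + 1291\right) + l = \left(152 + 1291\right) - \frac{2067}{7} = 1443 - \frac{2067}{7} = \frac{8034}{7}$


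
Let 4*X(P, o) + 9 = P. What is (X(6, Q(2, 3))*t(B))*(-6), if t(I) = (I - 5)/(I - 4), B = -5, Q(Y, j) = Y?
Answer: 5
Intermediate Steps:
X(P, o) = -9/4 + P/4
t(I) = (-5 + I)/(-4 + I)
(X(6, Q(2, 3))*t(B))*(-6) = ((-9/4 + (¼)*6)*((-5 - 5)/(-4 - 5)))*(-6) = ((-9/4 + 3/2)*(-10/(-9)))*(-6) = -(-1)*(-10)/12*(-6) = -¾*10/9*(-6) = -⅚*(-6) = 5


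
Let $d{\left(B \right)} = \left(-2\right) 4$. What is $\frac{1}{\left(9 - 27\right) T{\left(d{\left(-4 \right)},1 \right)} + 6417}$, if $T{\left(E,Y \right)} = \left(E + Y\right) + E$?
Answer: $\frac{1}{6687} \approx 0.00014954$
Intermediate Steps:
$d{\left(B \right)} = -8$
$T{\left(E,Y \right)} = Y + 2 E$
$\frac{1}{\left(9 - 27\right) T{\left(d{\left(-4 \right)},1 \right)} + 6417} = \frac{1}{\left(9 - 27\right) \left(1 + 2 \left(-8\right)\right) + 6417} = \frac{1}{- 18 \left(1 - 16\right) + 6417} = \frac{1}{\left(-18\right) \left(-15\right) + 6417} = \frac{1}{270 + 6417} = \frac{1}{6687}$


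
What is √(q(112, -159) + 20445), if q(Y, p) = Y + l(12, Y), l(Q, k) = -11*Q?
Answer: 5*√817 ≈ 142.92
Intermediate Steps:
q(Y, p) = -132 + Y (q(Y, p) = Y - 11*12 = Y - 132 = -132 + Y)
√(q(112, -159) + 20445) = √((-132 + 112) + 20445) = √(-20 + 20445) = √20425 = 5*√817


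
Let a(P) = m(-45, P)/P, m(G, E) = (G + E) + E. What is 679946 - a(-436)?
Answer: 296455539/436 ≈ 6.7994e+5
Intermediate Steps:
m(G, E) = G + 2*E (m(G, E) = (E + G) + E = G + 2*E)
a(P) = (-45 + 2*P)/P
679946 - a(-436) = 679946 - (2 - 45/(-436)) = 679946 - (2 - 45*(-1/436)) = 679946 - (2 + 45/436) = 679946 - 1*917/436 = 679946 - 917/436 = 296455539/436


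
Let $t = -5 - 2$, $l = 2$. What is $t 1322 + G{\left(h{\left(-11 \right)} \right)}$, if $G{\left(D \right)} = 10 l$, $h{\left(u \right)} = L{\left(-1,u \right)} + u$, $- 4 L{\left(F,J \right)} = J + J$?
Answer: $-9234$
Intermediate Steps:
$L{\left(F,J \right)} = - \frac{J}{2}$ ($L{\left(F,J \right)} = - \frac{J + J}{4} = - \frac{2 J}{4} = - \frac{J}{2}$)
$h{\left(u \right)} = \frac{u}{2}$ ($h{\left(u \right)} = - \frac{u}{2} + u = \frac{u}{2}$)
$t = -7$
$G{\left(D \right)} = 20$ ($G{\left(D \right)} = 10 \cdot 2 = 20$)
$t 1322 + G{\left(h{\left(-11 \right)} \right)} = \left(-7\right) 1322 + 20 = -9254 + 20 = -9234$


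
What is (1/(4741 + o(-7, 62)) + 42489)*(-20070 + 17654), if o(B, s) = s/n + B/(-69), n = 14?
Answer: -235290990436512/2292091 ≈ -1.0265e+8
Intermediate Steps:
o(B, s) = -B/69 + s/14 (o(B, s) = s/14 + B/(-69) = s*(1/14) + B*(-1/69) = s/14 - B/69 = -B/69 + s/14)
(1/(4741 + o(-7, 62)) + 42489)*(-20070 + 17654) = (1/(4741 + (-1/69*(-7) + (1/14)*62)) + 42489)*(-20070 + 17654) = (1/(4741 + (7/69 + 31/7)) + 42489)*(-2416) = (1/(4741 + 2188/483) + 42489)*(-2416) = (1/(2292091/483) + 42489)*(-2416) = (483/2292091 + 42489)*(-2416) = (97388654982/2292091)*(-2416) = -235290990436512/2292091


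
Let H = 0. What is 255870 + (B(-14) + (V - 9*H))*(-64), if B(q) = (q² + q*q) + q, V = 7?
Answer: 231230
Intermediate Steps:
B(q) = q + 2*q² (B(q) = (q² + q²) + q = 2*q² + q = q + 2*q²)
255870 + (B(-14) + (V - 9*H))*(-64) = 255870 + (-14*(1 + 2*(-14)) + (7 - 9*0))*(-64) = 255870 + (-14*(1 - 28) + (7 + 0))*(-64) = 255870 + (-14*(-27) + 7)*(-64) = 255870 + (378 + 7)*(-64) = 255870 + 385*(-64) = 255870 - 24640 = 231230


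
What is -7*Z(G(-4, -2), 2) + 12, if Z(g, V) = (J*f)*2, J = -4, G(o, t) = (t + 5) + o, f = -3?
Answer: -156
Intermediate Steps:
G(o, t) = 5 + o + t (G(o, t) = (5 + t) + o = 5 + o + t)
Z(g, V) = 24 (Z(g, V) = -4*(-3)*2 = 12*2 = 24)
-7*Z(G(-4, -2), 2) + 12 = -7*24 + 12 = -168 + 12 = -156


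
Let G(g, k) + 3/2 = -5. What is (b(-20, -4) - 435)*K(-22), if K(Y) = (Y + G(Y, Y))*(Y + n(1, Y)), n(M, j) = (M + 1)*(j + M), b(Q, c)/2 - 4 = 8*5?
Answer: -632928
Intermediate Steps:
G(g, k) = -13/2 (G(g, k) = -3/2 - 5 = -13/2)
b(Q, c) = 88 (b(Q, c) = 8 + 2*(8*5) = 8 + 2*40 = 8 + 80 = 88)
n(M, j) = (1 + M)*(M + j)
K(Y) = (2 + 3*Y)*(-13/2 + Y) (K(Y) = (Y - 13/2)*(Y + (1 + Y + 1**2 + 1*Y)) = (-13/2 + Y)*(Y + (1 + Y + 1 + Y)) = (-13/2 + Y)*(Y + (2 + 2*Y)) = (-13/2 + Y)*(2 + 3*Y) = (2 + 3*Y)*(-13/2 + Y))
(b(-20, -4) - 435)*K(-22) = (88 - 435)*(-13 + 3*(-22)**2 - 35/2*(-22)) = -347*(-13 + 3*484 + 385) = -347*(-13 + 1452 + 385) = -347*1824 = -632928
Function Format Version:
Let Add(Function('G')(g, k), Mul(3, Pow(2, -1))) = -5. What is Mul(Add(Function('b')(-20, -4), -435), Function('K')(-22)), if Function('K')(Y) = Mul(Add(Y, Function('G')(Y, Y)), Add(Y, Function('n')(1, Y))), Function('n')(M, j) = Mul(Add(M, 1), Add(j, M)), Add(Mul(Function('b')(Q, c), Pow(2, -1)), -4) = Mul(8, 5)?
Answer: -632928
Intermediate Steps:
Function('G')(g, k) = Rational(-13, 2) (Function('G')(g, k) = Add(Rational(-3, 2), -5) = Rational(-13, 2))
Function('b')(Q, c) = 88 (Function('b')(Q, c) = Add(8, Mul(2, Mul(8, 5))) = Add(8, Mul(2, 40)) = Add(8, 80) = 88)
Function('n')(M, j) = Mul(Add(1, M), Add(M, j))
Function('K')(Y) = Mul(Add(2, Mul(3, Y)), Add(Rational(-13, 2), Y)) (Function('K')(Y) = Mul(Add(Y, Rational(-13, 2)), Add(Y, Add(1, Y, Pow(1, 2), Mul(1, Y)))) = Mul(Add(Rational(-13, 2), Y), Add(Y, Add(1, Y, 1, Y))) = Mul(Add(Rational(-13, 2), Y), Add(Y, Add(2, Mul(2, Y)))) = Mul(Add(Rational(-13, 2), Y), Add(2, Mul(3, Y))) = Mul(Add(2, Mul(3, Y)), Add(Rational(-13, 2), Y)))
Mul(Add(Function('b')(-20, -4), -435), Function('K')(-22)) = Mul(Add(88, -435), Add(-13, Mul(3, Pow(-22, 2)), Mul(Rational(-35, 2), -22))) = Mul(-347, Add(-13, Mul(3, 484), 385)) = Mul(-347, Add(-13, 1452, 385)) = Mul(-347, 1824) = -632928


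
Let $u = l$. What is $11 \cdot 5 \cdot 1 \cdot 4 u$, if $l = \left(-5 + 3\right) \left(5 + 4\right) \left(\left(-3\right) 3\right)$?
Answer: $35640$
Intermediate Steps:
$l = 162$ ($l = \left(-2\right) 9 \left(-9\right) = \left(-18\right) \left(-9\right) = 162$)
$u = 162$
$11 \cdot 5 \cdot 1 \cdot 4 u = 11 \cdot 5 \cdot 1 \cdot 4 \cdot 162 = 11 \cdot 5 \cdot 4 \cdot 162 = 11 \cdot 20 \cdot 162 = 220 \cdot 162 = 35640$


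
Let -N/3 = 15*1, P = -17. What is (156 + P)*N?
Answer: -6255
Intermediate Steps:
N = -45 ≈ -45.000
(156 + P)*N = (156 - 17)*(-45) = 139*(-45) = -6255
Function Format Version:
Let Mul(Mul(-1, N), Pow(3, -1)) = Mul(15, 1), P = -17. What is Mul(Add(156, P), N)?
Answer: -6255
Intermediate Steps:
N = -45 (N = Mul(-3, Mul(15, 1)) = Mul(-3, 15) = -45)
Mul(Add(156, P), N) = Mul(Add(156, -17), -45) = Mul(139, -45) = -6255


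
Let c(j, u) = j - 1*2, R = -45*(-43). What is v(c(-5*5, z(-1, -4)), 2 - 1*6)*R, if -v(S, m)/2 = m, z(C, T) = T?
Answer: 15480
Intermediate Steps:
R = 1935
c(j, u) = -2 + j (c(j, u) = j - 2 = -2 + j)
v(S, m) = -2*m
v(c(-5*5, z(-1, -4)), 2 - 1*6)*R = -2*(2 - 1*6)*1935 = -2*(2 - 6)*1935 = -2*(-4)*1935 = 8*1935 = 15480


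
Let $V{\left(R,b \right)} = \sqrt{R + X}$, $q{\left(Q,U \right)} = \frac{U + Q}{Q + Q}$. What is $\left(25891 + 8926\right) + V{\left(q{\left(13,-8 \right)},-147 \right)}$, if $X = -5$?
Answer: $34817 + \frac{5 i \sqrt{130}}{26} \approx 34817.0 + 2.1926 i$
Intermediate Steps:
$q{\left(Q,U \right)} = \frac{Q + U}{2 Q}$
$V{\left(R,b \right)} = \sqrt{-5 + R}$ ($V{\left(R,b \right)} = \sqrt{R - 5} = \sqrt{-5 + R}$)
$\left(25891 + 8926\right) + V{\left(q{\left(13,-8 \right)},-147 \right)} = \left(25891 + 8926\right) + \sqrt{-5 + \frac{13 - 8}{2 \cdot 13}} = 34817 + \sqrt{-5 + \frac{1}{2} \cdot \frac{1}{13} \cdot 5} = 34817 + \sqrt{-5 + \frac{5}{26}} = 34817 + \sqrt{- \frac{125}{26}} = 34817 + \frac{5 i \sqrt{130}}{26}$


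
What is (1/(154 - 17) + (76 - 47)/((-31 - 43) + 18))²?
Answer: 15342889/58859584 ≈ 0.26067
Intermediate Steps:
(1/(154 - 17) + (76 - 47)/((-31 - 43) + 18))² = (1/137 + 29/(-74 + 18))² = (1/137 + 29/(-56))² = (1/137 + 29*(-1/56))² = (1/137 - 29/56)² = (-3917/7672)² = 15342889/58859584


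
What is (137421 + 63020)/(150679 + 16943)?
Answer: 200441/167622 ≈ 1.1958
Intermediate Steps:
(137421 + 63020)/(150679 + 16943) = 200441/167622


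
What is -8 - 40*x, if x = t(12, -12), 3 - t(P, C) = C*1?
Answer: -608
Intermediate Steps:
t(P, C) = 3 - C
x = 15 (x = 3 - 1*(-12) = 3 + 12 = 15)
-8 - 40*x = -8 - 40*15 = -8 - 600 = -608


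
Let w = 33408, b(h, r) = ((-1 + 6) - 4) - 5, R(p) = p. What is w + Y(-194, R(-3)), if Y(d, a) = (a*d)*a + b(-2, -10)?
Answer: 31658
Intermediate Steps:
b(h, r) = -4 (b(h, r) = (5 - 4) - 5 = 1 - 5 = -4)
Y(d, a) = -4 + d*a² (Y(d, a) = (a*d)*a - 4 = d*a² - 4 = -4 + d*a²)
w + Y(-194, R(-3)) = 33408 + (-4 - 194*(-3)²) = 33408 + (-4 - 194*9) = 33408 + (-4 - 1746) = 33408 - 1750 = 31658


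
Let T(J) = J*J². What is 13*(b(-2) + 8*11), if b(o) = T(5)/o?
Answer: 663/2 ≈ 331.50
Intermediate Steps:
T(J) = J³
b(o) = 125/o (b(o) = 5³/o = 125/o)
13*(b(-2) + 8*11) = 13*(125/(-2) + 8*11) = 13*(125*(-½) + 88) = 13*(-125/2 + 88) = 13*(51/2) = 663/2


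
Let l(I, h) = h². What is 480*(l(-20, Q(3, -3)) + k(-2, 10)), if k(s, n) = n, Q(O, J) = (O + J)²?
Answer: 4800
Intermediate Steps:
Q(O, J) = (J + O)²
480*(l(-20, Q(3, -3)) + k(-2, 10)) = 480*(((-3 + 3)²)² + 10) = 480*((0²)² + 10) = 480*(0² + 10) = 480*(0 + 10) = 480*10 = 4800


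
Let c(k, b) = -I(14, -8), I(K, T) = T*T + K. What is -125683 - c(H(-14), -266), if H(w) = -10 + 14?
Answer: -125605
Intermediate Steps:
H(w) = 4
I(K, T) = K + T² (I(K, T) = T² + K = K + T²)
c(k, b) = -78 (c(k, b) = -(14 + (-8)²) = -(14 + 64) = -1*78 = -78)
-125683 - c(H(-14), -266) = -125683 - 1*(-78) = -125683 + 78 = -125605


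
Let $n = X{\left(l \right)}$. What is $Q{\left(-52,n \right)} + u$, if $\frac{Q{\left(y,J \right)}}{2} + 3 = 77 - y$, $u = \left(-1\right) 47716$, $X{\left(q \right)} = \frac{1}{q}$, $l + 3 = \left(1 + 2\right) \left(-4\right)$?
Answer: $-47464$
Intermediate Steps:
$l = -15$ ($l = -3 + \left(1 + 2\right) \left(-4\right) = -3 + 3 \left(-4\right) = -3 - 12 = -15$)
$u = -47716$
$n = - \frac{1}{15}$ ($n = \frac{1}{-15} = - \frac{1}{15} \approx -0.066667$)
$Q{\left(y,J \right)} = 148 - 2 y$ ($Q{\left(y,J \right)} = -6 + 2 \left(77 - y\right) = -6 - \left(-154 + 2 y\right) = 148 - 2 y$)
$Q{\left(-52,n \right)} + u = \left(148 - -104\right) - 47716 = \left(148 + 104\right) - 47716 = 252 - 47716 = -47464$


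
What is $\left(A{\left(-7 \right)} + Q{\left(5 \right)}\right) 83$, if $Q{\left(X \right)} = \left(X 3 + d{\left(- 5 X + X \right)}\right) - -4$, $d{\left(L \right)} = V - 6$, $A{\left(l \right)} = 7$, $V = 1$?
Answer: $1743$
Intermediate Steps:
$d{\left(L \right)} = -5$ ($d{\left(L \right)} = 1 - 6 = -5$)
$Q{\left(X \right)} = -1 + 3 X$ ($Q{\left(X \right)} = \left(X 3 - 5\right) - -4 = \left(3 X - 5\right) + 4 = \left(-5 + 3 X\right) + 4 = -1 + 3 X$)
$\left(A{\left(-7 \right)} + Q{\left(5 \right)}\right) 83 = \left(7 + \left(-1 + 3 \cdot 5\right)\right) 83 = \left(7 + \left(-1 + 15\right)\right) 83 = \left(7 + 14\right) 83 = 21 \cdot 83 = 1743$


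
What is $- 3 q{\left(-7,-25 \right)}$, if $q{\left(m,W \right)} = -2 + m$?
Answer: $27$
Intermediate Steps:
$- 3 q{\left(-7,-25 \right)} = - 3 \left(-2 - 7\right) = \left(-3\right) \left(-9\right) = 27$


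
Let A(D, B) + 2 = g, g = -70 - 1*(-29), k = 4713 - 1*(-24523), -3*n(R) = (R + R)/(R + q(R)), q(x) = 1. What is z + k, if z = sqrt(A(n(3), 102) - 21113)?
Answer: 29236 + 2*I*sqrt(5289) ≈ 29236.0 + 145.45*I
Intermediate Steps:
n(R) = -2*R/(3*(1 + R)) (n(R) = -(R + R)/(3*(R + 1)) = -2*R/(3*(1 + R)))
k = 29236 (k = 4713 + 24523 = 29236)
g = -41 (g = -70 + 29 = -41)
A(D, B) = -43 (A(D, B) = -2 - 41 = -43)
z = 2*I*sqrt(5289) (z = sqrt(-43 - 21113) = sqrt(-21156) = 2*I*sqrt(5289) ≈ 145.45*I)
z + k = 2*I*sqrt(5289) + 29236 = 29236 + 2*I*sqrt(5289)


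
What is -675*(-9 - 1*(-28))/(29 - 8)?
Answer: -4275/7 ≈ -610.71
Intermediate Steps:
-675*(-9 - 1*(-28))/(29 - 8) = -675*(-9 + 28)/21 = -12825/21 = -675*19/21 = -4275/7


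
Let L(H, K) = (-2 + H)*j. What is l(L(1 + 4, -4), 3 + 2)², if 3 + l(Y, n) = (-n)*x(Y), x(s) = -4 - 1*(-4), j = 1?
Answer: 9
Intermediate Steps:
x(s) = 0 (x(s) = -4 + 4 = 0)
L(H, K) = -2 + H (L(H, K) = (-2 + H)*1 = -2 + H)
l(Y, n) = -3 (l(Y, n) = -3 - n*0 = -3 + 0 = -3)
l(L(1 + 4, -4), 3 + 2)² = (-3)² = 9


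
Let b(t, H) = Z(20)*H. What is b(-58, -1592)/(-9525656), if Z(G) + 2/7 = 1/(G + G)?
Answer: -14527/333397960 ≈ -4.3573e-5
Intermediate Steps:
Z(G) = -2/7 + 1/(2*G) (Z(G) = -2/7 + 1/(G + G) = -2/7 + 1/(2*G))
b(t, H) = -73*H/280 (b(t, H) = ((1/14)*(7 - 4*20)/20)*H = ((1/14)*(1/20)*(7 - 80))*H = ((1/14)*(1/20)*(-73))*H = -73*H/280)
b(-58, -1592)/(-9525656) = -73/280*(-1592)/(-9525656) = (14527/35)*(-1/9525656) = -14527/333397960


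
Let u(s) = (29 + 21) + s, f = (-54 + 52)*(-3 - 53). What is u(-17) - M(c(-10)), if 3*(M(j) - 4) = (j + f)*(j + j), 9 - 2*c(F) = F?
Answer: -1481/2 ≈ -740.50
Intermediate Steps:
c(F) = 9/2 - F/2
f = 112 (f = -2*(-56) = 112)
M(j) = 4 + 2*j*(112 + j)/3 (M(j) = 4 + ((j + 112)*(j + j))/3 = 4 + ((112 + j)*(2*j))/3 = 4 + (2*j*(112 + j))/3 = 4 + 2*j*(112 + j)/3)
u(s) = 50 + s
u(-17) - M(c(-10)) = (50 - 17) - (4 + 2*(9/2 - ½*(-10))²/3 + 224*(9/2 - ½*(-10))/3) = 33 - (4 + 2*(9/2 + 5)²/3 + 224*(9/2 + 5)/3) = 33 - (4 + 2*(19/2)²/3 + (224/3)*(19/2)) = 33 - (4 + (⅔)*(361/4) + 2128/3) = 33 - (4 + 361/6 + 2128/3) = 33 - 1*1547/2 = 33 - 1547/2 = -1481/2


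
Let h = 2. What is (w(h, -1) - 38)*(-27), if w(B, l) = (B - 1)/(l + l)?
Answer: 2079/2 ≈ 1039.5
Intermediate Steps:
w(B, l) = (-1 + B)/(2*l) (w(B, l) = (-1 + B)/((2*l)) = (-1 + B)*(1/(2*l)) = (-1 + B)/(2*l))
(w(h, -1) - 38)*(-27) = ((1/2)*(-1 + 2)/(-1) - 38)*(-27) = ((1/2)*(-1)*1 - 38)*(-27) = (-1/2 - 38)*(-27) = -77/2*(-27) = 2079/2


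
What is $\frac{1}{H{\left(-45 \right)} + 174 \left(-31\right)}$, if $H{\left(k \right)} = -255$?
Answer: $- \frac{1}{5649} \approx -0.00017702$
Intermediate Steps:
$\frac{1}{H{\left(-45 \right)} + 174 \left(-31\right)} = \frac{1}{-255 + 174 \left(-31\right)} = \frac{1}{-255 - 5394} = \frac{1}{-5649} = - \frac{1}{5649}$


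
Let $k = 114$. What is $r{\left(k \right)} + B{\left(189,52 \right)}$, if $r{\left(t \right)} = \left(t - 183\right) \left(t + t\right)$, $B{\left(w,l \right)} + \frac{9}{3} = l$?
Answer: $-15683$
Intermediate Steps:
$B{\left(w,l \right)} = -3 + l$
$r{\left(t \right)} = 2 t \left(-183 + t\right)$ ($r{\left(t \right)} = \left(-183 + t\right) 2 t = 2 t \left(-183 + t\right)$)
$r{\left(k \right)} + B{\left(189,52 \right)} = 2 \cdot 114 \left(-183 + 114\right) + \left(-3 + 52\right) = 2 \cdot 114 \left(-69\right) + 49 = -15732 + 49 = -15683$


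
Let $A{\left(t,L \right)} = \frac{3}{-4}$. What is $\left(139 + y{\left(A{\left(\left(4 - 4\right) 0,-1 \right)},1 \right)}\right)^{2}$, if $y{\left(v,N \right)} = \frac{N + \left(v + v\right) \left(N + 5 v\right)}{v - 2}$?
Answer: $\frac{9102289}{484} \approx 18806.0$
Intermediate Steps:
$A{\left(t,L \right)} = - \frac{3}{4}$ ($A{\left(t,L \right)} = 3 \left(- \frac{1}{4}\right) = - \frac{3}{4}$)
$y{\left(v,N \right)} = \frac{N + 2 v \left(N + 5 v\right)}{-2 + v}$
$\left(139 + y{\left(A{\left(\left(4 - 4\right) 0,-1 \right)},1 \right)}\right)^{2} = \left(139 + \frac{1 + 10 \left(- \frac{3}{4}\right)^{2} + 2 \cdot 1 \left(- \frac{3}{4}\right)}{-2 - \frac{3}{4}}\right)^{2} = \left(139 + \frac{1 + 10 \cdot \frac{9}{16} - \frac{3}{2}}{- \frac{11}{4}}\right)^{2} = \left(139 - \frac{4 \left(1 + \frac{45}{8} - \frac{3}{2}\right)}{11}\right)^{2} = \left(139 - \frac{41}{22}\right)^{2} = \left(\frac{3017}{22}\right)^{2} = \frac{9102289}{484}$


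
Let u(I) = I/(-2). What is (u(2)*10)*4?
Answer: -40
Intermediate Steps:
u(I) = -I/2 (u(I) = I*(-1/2) = -I/2)
(u(2)*10)*4 = (-1/2*2*10)*4 = -1*10*4 = -10*4 = -40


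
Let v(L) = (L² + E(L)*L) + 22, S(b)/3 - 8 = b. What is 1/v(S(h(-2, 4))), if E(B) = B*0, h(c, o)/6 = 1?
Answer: 1/1786 ≈ 0.00055991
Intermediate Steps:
h(c, o) = 6 (h(c, o) = 6*1 = 6)
E(B) = 0
S(b) = 24 + 3*b
v(L) = 22 + L² (v(L) = (L² + 0*L) + 22 = (L² + 0) + 22 = L² + 22 = 22 + L²)
1/v(S(h(-2, 4))) = 1/(22 + (24 + 3*6)²) = 1/(22 + (24 + 18)²) = 1/(22 + 42²) = 1/(22 + 1764) = 1/1786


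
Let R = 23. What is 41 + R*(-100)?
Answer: -2259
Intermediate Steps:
41 + R*(-100) = 41 + 23*(-100) = 41 - 2300 = -2259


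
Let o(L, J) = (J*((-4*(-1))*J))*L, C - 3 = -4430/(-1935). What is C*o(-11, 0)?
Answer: 0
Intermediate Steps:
C = 2047/387 (C = 3 - 4430/(-1935) = 3 - 4430*(-1/1935) = 3 + 886/387 = 2047/387 ≈ 5.2894)
o(L, J) = 4*L*J² (o(L, J) = (J*(4*J))*L = (4*J²)*L = 4*L*J²)
C*o(-11, 0) = 2047*(4*(-11)*0²)/387 = 2047*(4*(-11)*0)/387 = (2047/387)*0 = 0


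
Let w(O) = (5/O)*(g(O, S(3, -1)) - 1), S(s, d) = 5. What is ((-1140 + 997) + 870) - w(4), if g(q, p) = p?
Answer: 722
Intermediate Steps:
w(O) = 20/O (w(O) = (5/O)*(5 - 1) = (5/O)*4 = 20/O)
((-1140 + 997) + 870) - w(4) = ((-1140 + 997) + 870) - 20/4 = (-143 + 870) - 20/4 = 727 - 1*5 = 727 - 5 = 722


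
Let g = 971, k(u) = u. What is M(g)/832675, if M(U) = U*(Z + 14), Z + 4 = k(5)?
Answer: 2913/166535 ≈ 0.017492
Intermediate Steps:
Z = 1 (Z = -4 + 5 = 1)
M(U) = 15*U (M(U) = U*(1 + 14) = U*15 = 15*U)
M(g)/832675 = (15*971)/832675 = 14565*(1/832675) = 2913/166535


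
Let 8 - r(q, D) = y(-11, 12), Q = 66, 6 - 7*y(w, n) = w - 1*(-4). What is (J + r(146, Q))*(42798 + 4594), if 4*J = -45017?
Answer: -3731492056/7 ≈ -5.3307e+8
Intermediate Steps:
y(w, n) = 2/7 - w/7 (y(w, n) = 6/7 - (w - 1*(-4))/7 = 6/7 - (w + 4)/7 = 6/7 - (4 + w)/7 = 6/7 + (-4/7 - w/7) = 2/7 - w/7)
r(q, D) = 43/7 (r(q, D) = 8 - (2/7 - 1/7*(-11)) = 8 - (2/7 + 11/7) = 8 - 1*13/7 = 8 - 13/7 = 43/7)
J = -45017/4 (J = (1/4)*(-45017) = -45017/4 ≈ -11254.)
(J + r(146, Q))*(42798 + 4594) = (-45017/4 + 43/7)*(42798 + 4594) = -314947/28*47392 = -3731492056/7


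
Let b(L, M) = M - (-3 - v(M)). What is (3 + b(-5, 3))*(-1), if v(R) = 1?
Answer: -10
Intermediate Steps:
b(L, M) = 4 + M (b(L, M) = M - (-3 - 1*1) = M - (-3 - 1) = M - 1*(-4) = M + 4 = 4 + M)
(3 + b(-5, 3))*(-1) = (3 + (4 + 3))*(-1) = (3 + 7)*(-1) = 10*(-1) = -10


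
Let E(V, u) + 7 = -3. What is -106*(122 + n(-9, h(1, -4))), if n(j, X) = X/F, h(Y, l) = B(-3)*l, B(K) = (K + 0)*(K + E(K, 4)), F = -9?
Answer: -44308/3 ≈ -14769.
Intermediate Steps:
E(V, u) = -10 (E(V, u) = -7 - 3 = -10)
B(K) = K*(-10 + K) (B(K) = (K + 0)*(K - 10) = K*(-10 + K))
h(Y, l) = 39*l (h(Y, l) = (-3*(-10 - 3))*l = (-3*(-13))*l = 39*l)
n(j, X) = -X/9 (n(j, X) = X/(-9) = X*(-⅑) = -X/9)
-106*(122 + n(-9, h(1, -4))) = -106*(122 - 13*(-4)/3) = -106*(122 - ⅑*(-156)) = -106*(122 + 52/3) = -106*418/3 = -44308/3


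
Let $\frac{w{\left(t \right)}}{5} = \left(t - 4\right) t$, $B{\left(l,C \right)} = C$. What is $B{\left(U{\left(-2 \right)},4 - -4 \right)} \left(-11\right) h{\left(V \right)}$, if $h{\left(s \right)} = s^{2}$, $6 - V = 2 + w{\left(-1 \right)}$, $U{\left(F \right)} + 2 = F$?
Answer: $-38808$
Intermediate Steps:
$U{\left(F \right)} = -2 + F$
$w{\left(t \right)} = 5 t \left(-4 + t\right)$ ($w{\left(t \right)} = 5 \left(t - 4\right) t = 5 \left(-4 + t\right) t = 5 t \left(-4 + t\right)$)
$V = -21$ ($V = 6 - \left(2 + 5 \left(-1\right) \left(-4 - 1\right)\right) = 6 - \left(2 + 5 \left(-1\right) \left(-5\right)\right) = 6 - \left(2 + 25\right) = 6 - 27 = -21$)
$B{\left(U{\left(-2 \right)},4 - -4 \right)} \left(-11\right) h{\left(V \right)} = \left(4 - -4\right) \left(-11\right) \left(-21\right)^{2} = \left(4 + 4\right) \left(-11\right) 441 = 8 \left(-11\right) 441 = \left(-88\right) 441 = -38808$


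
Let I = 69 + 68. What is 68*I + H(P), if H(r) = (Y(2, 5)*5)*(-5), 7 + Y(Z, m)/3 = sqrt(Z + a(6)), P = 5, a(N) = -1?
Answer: 9766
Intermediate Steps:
I = 137
Y(Z, m) = -21 + 3*sqrt(-1 + Z) (Y(Z, m) = -21 + 3*sqrt(Z - 1) = -21 + 3*sqrt(-1 + Z))
H(r) = 450 (H(r) = ((-21 + 3*sqrt(-1 + 2))*5)*(-5) = ((-21 + 3*sqrt(1))*5)*(-5) = ((-21 + 3*1)*5)*(-5) = ((-21 + 3)*5)*(-5) = -18*5*(-5) = -90*(-5) = 450)
68*I + H(P) = 68*137 + 450 = 9316 + 450 = 9766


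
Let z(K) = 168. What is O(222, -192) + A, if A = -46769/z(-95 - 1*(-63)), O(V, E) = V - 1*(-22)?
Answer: -5777/168 ≈ -34.387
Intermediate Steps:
O(V, E) = 22 + V (O(V, E) = V + 22 = 22 + V)
A = -46769/168 ≈ -278.39
O(222, -192) + A = (22 + 222) - 46769/168 = 244 - 46769/168 = -5777/168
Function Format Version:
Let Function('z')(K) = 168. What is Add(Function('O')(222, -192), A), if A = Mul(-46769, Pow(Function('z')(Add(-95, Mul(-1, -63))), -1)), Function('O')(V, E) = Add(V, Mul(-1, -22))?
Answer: Rational(-5777, 168) ≈ -34.387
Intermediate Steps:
Function('O')(V, E) = Add(22, V) (Function('O')(V, E) = Add(V, 22) = Add(22, V))
A = Rational(-46769, 168) (A = Mul(-46769, Pow(168, -1)) = Mul(-46769, Rational(1, 168)) = Rational(-46769, 168) ≈ -278.39)
Add(Function('O')(222, -192), A) = Add(Add(22, 222), Rational(-46769, 168)) = Add(244, Rational(-46769, 168)) = Rational(-5777, 168)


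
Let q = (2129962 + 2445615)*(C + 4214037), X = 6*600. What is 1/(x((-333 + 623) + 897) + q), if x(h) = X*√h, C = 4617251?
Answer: 5051029781647/204103214840679522061320872 - 225*√1187/102051607420339761030660436 ≈ 2.4747e-14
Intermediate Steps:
X = 3600
x(h) = 3600*√h
q = 40408238253176 (q = (2129962 + 2445615)*(4617251 + 4214037) = 4575577*8831288 = 40408238253176)
1/(x((-333 + 623) + 897) + q) = 1/(3600*√((-333 + 623) + 897) + 40408238253176) = 1/(3600*√(290 + 897) + 40408238253176) = 1/(3600*√1187 + 40408238253176) = 1/(40408238253176 + 3600*√1187)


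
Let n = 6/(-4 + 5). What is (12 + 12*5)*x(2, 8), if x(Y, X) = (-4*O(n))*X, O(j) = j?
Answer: -13824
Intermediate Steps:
n = 6 (n = 6/1 = 6*1 = 6)
x(Y, X) = -24*X (x(Y, X) = (-4*6)*X = -24*X)
(12 + 12*5)*x(2, 8) = (12 + 12*5)*(-24*8) = (12 + 60)*(-192) = 72*(-192) = -13824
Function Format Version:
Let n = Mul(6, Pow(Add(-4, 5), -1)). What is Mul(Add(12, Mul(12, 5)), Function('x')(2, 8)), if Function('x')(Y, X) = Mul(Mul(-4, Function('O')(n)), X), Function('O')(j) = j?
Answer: -13824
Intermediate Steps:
n = 6 (n = Mul(6, Pow(1, -1)) = Mul(6, 1) = 6)
Function('x')(Y, X) = Mul(-24, X) (Function('x')(Y, X) = Mul(Mul(-4, 6), X) = Mul(-24, X))
Mul(Add(12, Mul(12, 5)), Function('x')(2, 8)) = Mul(Add(12, Mul(12, 5)), Mul(-24, 8)) = Mul(Add(12, 60), -192) = Mul(72, -192) = -13824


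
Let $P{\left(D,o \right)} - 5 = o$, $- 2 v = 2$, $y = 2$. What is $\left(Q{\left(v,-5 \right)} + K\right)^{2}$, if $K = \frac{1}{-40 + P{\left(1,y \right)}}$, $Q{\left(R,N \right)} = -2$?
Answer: $\frac{4489}{1089} \approx 4.1221$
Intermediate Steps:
$v = -1$ ($v = \left(- \frac{1}{2}\right) 2 = -1$)
$P{\left(D,o \right)} = 5 + o$
$K = - \frac{1}{33}$ ($K = \frac{1}{-40 + \left(5 + 2\right)} = \frac{1}{-40 + 7} = \frac{1}{-33} = - \frac{1}{33} \approx -0.030303$)
$\left(Q{\left(v,-5 \right)} + K\right)^{2} = \left(-2 - \frac{1}{33}\right)^{2} = \left(- \frac{67}{33}\right)^{2} = \frac{4489}{1089}$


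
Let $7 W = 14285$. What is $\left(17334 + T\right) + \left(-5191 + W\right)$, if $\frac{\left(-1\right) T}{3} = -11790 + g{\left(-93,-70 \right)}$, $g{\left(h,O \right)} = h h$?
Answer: $\frac{165247}{7} \approx 23607.0$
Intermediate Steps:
$g{\left(h,O \right)} = h^{2}$
$W = \frac{14285}{7}$ ($W = \frac{1}{7} \cdot 14285 = \frac{14285}{7} \approx 2040.7$)
$T = 9423$ ($T = - 3 \left(-11790 + \left(-93\right)^{2}\right) = - 3 \left(-11790 + 8649\right) = \left(-3\right) \left(-3141\right) = 9423$)
$\left(17334 + T\right) + \left(-5191 + W\right) = \left(17334 + 9423\right) + \left(-5191 + \frac{14285}{7}\right) = 26757 - \frac{22052}{7} = \frac{165247}{7}$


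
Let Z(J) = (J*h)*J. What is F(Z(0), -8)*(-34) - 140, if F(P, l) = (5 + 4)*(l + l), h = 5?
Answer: 4756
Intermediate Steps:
Z(J) = 5*J² (Z(J) = (J*5)*J = (5*J)*J = 5*J²)
F(P, l) = 18*l (F(P, l) = 9*(2*l) = 18*l)
F(Z(0), -8)*(-34) - 140 = (18*(-8))*(-34) - 140 = -144*(-34) - 140 = 4896 - 140 = 4756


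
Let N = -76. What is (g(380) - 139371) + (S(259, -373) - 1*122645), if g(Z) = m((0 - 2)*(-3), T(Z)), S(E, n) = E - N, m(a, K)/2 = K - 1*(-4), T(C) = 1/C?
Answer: -49717869/190 ≈ -2.6167e+5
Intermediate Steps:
m(a, K) = 8 + 2*K (m(a, K) = 2*(K - 1*(-4)) = 2*(K + 4) = 2*(4 + K) = 8 + 2*K)
S(E, n) = 76 + E (S(E, n) = E - 1*(-76) = E + 76 = 76 + E)
g(Z) = 8 + 2/Z
(g(380) - 139371) + (S(259, -373) - 1*122645) = ((8 + 2/380) - 139371) + ((76 + 259) - 1*122645) = ((8 + 2*(1/380)) - 139371) + (335 - 122645) = ((8 + 1/190) - 139371) - 122310 = (1521/190 - 139371) - 122310 = -26478969/190 - 122310 = -49717869/190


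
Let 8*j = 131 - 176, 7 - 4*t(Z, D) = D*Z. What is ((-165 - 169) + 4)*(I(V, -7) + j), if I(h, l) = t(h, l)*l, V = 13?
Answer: 233805/4 ≈ 58451.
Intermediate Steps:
t(Z, D) = 7/4 - D*Z/4
I(h, l) = l*(7/4 - h*l/4) (I(h, l) = (7/4 - l*h/4)*l = (7/4 - h*l/4)*l = l*(7/4 - h*l/4))
j = -45/8 (j = (131 - 176)/8 = (1/8)*(-45) = -45/8 ≈ -5.6250)
((-165 - 169) + 4)*(I(V, -7) + j) = ((-165 - 169) + 4)*((1/4)*(-7)*(7 - 1*13*(-7)) - 45/8) = (-334 + 4)*((1/4)*(-7)*(7 + 91) - 45/8) = -330*((1/4)*(-7)*98 - 45/8) = -330*(-343/2 - 45/8) = -330*(-1417/8) = 233805/4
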